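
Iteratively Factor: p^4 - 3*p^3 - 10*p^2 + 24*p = (p - 2)*(p^3 - p^2 - 12*p) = (p - 4)*(p - 2)*(p^2 + 3*p) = (p - 4)*(p - 2)*(p + 3)*(p)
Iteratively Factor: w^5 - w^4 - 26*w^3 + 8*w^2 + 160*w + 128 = (w - 4)*(w^4 + 3*w^3 - 14*w^2 - 48*w - 32) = (w - 4)*(w + 1)*(w^3 + 2*w^2 - 16*w - 32) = (w - 4)*(w + 1)*(w + 4)*(w^2 - 2*w - 8) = (w - 4)^2*(w + 1)*(w + 4)*(w + 2)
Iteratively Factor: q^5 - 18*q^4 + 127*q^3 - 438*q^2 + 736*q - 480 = (q - 5)*(q^4 - 13*q^3 + 62*q^2 - 128*q + 96) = (q - 5)*(q - 2)*(q^3 - 11*q^2 + 40*q - 48) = (q - 5)*(q - 4)*(q - 2)*(q^2 - 7*q + 12) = (q - 5)*(q - 4)*(q - 3)*(q - 2)*(q - 4)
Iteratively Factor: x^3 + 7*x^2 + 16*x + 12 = (x + 3)*(x^2 + 4*x + 4) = (x + 2)*(x + 3)*(x + 2)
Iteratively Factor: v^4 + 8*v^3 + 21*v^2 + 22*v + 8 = (v + 4)*(v^3 + 4*v^2 + 5*v + 2) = (v + 2)*(v + 4)*(v^2 + 2*v + 1) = (v + 1)*(v + 2)*(v + 4)*(v + 1)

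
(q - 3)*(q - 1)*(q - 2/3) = q^3 - 14*q^2/3 + 17*q/3 - 2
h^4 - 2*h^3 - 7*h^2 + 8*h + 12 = (h - 3)*(h - 2)*(h + 1)*(h + 2)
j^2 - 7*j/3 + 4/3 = (j - 4/3)*(j - 1)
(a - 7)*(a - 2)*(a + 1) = a^3 - 8*a^2 + 5*a + 14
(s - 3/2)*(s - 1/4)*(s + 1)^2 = s^4 + s^3/4 - 17*s^2/8 - s + 3/8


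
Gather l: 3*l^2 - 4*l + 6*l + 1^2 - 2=3*l^2 + 2*l - 1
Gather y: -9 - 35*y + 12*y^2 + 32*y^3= 32*y^3 + 12*y^2 - 35*y - 9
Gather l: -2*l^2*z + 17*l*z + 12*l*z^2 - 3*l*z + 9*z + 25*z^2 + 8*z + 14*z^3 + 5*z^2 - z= -2*l^2*z + l*(12*z^2 + 14*z) + 14*z^3 + 30*z^2 + 16*z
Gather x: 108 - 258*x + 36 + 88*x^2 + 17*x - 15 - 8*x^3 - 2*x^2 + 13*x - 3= -8*x^3 + 86*x^2 - 228*x + 126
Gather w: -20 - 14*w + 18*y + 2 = -14*w + 18*y - 18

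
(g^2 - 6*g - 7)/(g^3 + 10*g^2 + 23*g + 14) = (g - 7)/(g^2 + 9*g + 14)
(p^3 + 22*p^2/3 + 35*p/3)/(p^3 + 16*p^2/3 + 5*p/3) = (3*p + 7)/(3*p + 1)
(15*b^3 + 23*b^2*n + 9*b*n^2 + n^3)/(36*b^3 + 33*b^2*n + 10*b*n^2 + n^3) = (5*b^2 + 6*b*n + n^2)/(12*b^2 + 7*b*n + n^2)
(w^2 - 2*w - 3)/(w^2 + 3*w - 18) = (w + 1)/(w + 6)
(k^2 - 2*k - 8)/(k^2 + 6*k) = (k^2 - 2*k - 8)/(k*(k + 6))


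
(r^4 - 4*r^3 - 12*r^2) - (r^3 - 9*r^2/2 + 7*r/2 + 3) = r^4 - 5*r^3 - 15*r^2/2 - 7*r/2 - 3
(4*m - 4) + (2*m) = 6*m - 4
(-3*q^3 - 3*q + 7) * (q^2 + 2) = -3*q^5 - 9*q^3 + 7*q^2 - 6*q + 14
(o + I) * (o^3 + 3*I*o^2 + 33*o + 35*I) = o^4 + 4*I*o^3 + 30*o^2 + 68*I*o - 35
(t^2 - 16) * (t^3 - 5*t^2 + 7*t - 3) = t^5 - 5*t^4 - 9*t^3 + 77*t^2 - 112*t + 48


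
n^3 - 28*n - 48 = (n - 6)*(n + 2)*(n + 4)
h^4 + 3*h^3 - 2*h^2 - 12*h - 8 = (h - 2)*(h + 1)*(h + 2)^2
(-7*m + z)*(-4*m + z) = 28*m^2 - 11*m*z + z^2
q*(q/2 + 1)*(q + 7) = q^3/2 + 9*q^2/2 + 7*q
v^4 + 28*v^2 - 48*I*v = v*(v - 4*I)*(v - 2*I)*(v + 6*I)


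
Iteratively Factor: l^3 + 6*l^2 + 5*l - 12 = (l - 1)*(l^2 + 7*l + 12) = (l - 1)*(l + 3)*(l + 4)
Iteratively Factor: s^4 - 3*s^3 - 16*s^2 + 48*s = (s + 4)*(s^3 - 7*s^2 + 12*s) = (s - 3)*(s + 4)*(s^2 - 4*s) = s*(s - 3)*(s + 4)*(s - 4)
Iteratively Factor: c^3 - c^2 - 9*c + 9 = (c - 3)*(c^2 + 2*c - 3) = (c - 3)*(c - 1)*(c + 3)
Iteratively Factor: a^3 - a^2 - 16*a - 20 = (a + 2)*(a^2 - 3*a - 10) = (a - 5)*(a + 2)*(a + 2)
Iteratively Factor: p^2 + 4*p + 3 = (p + 3)*(p + 1)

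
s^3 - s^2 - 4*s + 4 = (s - 2)*(s - 1)*(s + 2)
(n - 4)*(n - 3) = n^2 - 7*n + 12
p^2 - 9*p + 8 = (p - 8)*(p - 1)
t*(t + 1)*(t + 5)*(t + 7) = t^4 + 13*t^3 + 47*t^2 + 35*t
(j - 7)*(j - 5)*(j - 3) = j^3 - 15*j^2 + 71*j - 105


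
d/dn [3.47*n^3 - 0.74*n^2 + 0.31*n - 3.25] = 10.41*n^2 - 1.48*n + 0.31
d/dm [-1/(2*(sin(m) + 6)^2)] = cos(m)/(sin(m) + 6)^3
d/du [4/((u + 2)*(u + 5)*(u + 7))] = 4*(-3*u^2 - 28*u - 59)/(u^6 + 28*u^5 + 314*u^4 + 1792*u^3 + 5441*u^2 + 8260*u + 4900)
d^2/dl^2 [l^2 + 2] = 2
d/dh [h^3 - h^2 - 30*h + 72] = 3*h^2 - 2*h - 30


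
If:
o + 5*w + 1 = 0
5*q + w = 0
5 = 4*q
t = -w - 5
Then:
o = 121/4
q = 5/4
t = 5/4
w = -25/4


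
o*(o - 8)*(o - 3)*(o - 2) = o^4 - 13*o^3 + 46*o^2 - 48*o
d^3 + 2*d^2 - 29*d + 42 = (d - 3)*(d - 2)*(d + 7)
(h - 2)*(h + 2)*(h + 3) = h^3 + 3*h^2 - 4*h - 12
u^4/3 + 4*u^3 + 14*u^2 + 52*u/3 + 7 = (u/3 + 1)*(u + 1)^2*(u + 7)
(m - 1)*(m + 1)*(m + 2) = m^3 + 2*m^2 - m - 2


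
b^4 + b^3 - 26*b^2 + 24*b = b*(b - 4)*(b - 1)*(b + 6)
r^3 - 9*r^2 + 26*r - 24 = (r - 4)*(r - 3)*(r - 2)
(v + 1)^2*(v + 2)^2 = v^4 + 6*v^3 + 13*v^2 + 12*v + 4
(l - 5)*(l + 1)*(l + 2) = l^3 - 2*l^2 - 13*l - 10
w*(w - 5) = w^2 - 5*w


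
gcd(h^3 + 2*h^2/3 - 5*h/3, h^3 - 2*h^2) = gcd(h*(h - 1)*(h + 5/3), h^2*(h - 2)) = h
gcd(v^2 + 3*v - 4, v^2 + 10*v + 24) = v + 4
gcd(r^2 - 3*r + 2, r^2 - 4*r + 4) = r - 2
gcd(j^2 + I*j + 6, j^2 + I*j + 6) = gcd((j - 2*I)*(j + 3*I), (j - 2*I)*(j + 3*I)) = j^2 + I*j + 6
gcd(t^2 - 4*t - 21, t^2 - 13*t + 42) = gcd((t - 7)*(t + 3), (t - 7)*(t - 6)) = t - 7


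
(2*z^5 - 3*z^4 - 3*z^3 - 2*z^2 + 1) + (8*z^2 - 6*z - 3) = 2*z^5 - 3*z^4 - 3*z^3 + 6*z^2 - 6*z - 2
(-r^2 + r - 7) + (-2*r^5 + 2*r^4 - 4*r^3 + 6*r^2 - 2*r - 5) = -2*r^5 + 2*r^4 - 4*r^3 + 5*r^2 - r - 12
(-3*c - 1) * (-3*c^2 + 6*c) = 9*c^3 - 15*c^2 - 6*c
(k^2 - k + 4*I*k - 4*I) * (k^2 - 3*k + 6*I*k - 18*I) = k^4 - 4*k^3 + 10*I*k^3 - 21*k^2 - 40*I*k^2 + 96*k + 30*I*k - 72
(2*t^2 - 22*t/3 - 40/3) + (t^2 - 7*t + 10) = 3*t^2 - 43*t/3 - 10/3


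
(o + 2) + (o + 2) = 2*o + 4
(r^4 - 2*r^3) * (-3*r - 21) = -3*r^5 - 15*r^4 + 42*r^3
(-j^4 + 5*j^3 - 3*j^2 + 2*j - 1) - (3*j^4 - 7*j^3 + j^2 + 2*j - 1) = -4*j^4 + 12*j^3 - 4*j^2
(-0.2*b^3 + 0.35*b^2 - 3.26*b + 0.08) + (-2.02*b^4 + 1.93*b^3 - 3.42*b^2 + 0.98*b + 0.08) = -2.02*b^4 + 1.73*b^3 - 3.07*b^2 - 2.28*b + 0.16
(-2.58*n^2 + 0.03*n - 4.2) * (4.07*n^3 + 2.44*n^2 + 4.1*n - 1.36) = -10.5006*n^5 - 6.1731*n^4 - 27.5988*n^3 - 6.6162*n^2 - 17.2608*n + 5.712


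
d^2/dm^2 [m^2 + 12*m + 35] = 2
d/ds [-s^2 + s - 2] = 1 - 2*s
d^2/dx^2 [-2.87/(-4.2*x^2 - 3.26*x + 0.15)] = (-101.2536*x^2 - 78.59208*x + 2.87*(8.4*x + 3.26)*(16.8*x + 6.52) + 3.6162)/(4.2*x^2 + 3.26*x - 0.15)^3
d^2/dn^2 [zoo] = 0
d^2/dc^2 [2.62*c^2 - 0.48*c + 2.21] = 5.24000000000000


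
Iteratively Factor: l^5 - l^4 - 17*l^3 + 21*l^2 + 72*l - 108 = (l - 2)*(l^4 + l^3 - 15*l^2 - 9*l + 54) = (l - 2)*(l + 3)*(l^3 - 2*l^2 - 9*l + 18) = (l - 2)^2*(l + 3)*(l^2 - 9) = (l - 2)^2*(l + 3)^2*(l - 3)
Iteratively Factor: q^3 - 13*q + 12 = (q - 3)*(q^2 + 3*q - 4) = (q - 3)*(q + 4)*(q - 1)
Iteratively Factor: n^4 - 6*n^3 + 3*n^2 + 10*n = (n - 5)*(n^3 - n^2 - 2*n) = (n - 5)*(n - 2)*(n^2 + n) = (n - 5)*(n - 2)*(n + 1)*(n)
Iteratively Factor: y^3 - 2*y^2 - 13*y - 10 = (y - 5)*(y^2 + 3*y + 2) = (y - 5)*(y + 2)*(y + 1)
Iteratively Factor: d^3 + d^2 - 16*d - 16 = (d + 4)*(d^2 - 3*d - 4) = (d - 4)*(d + 4)*(d + 1)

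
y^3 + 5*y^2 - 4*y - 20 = (y - 2)*(y + 2)*(y + 5)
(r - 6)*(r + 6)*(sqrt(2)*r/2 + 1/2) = sqrt(2)*r^3/2 + r^2/2 - 18*sqrt(2)*r - 18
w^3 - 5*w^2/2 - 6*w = w*(w - 4)*(w + 3/2)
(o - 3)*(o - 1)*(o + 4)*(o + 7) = o^4 + 7*o^3 - 13*o^2 - 79*o + 84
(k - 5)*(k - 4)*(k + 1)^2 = k^4 - 7*k^3 + 3*k^2 + 31*k + 20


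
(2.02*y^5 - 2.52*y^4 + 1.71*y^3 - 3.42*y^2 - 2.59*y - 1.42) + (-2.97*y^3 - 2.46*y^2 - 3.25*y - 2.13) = 2.02*y^5 - 2.52*y^4 - 1.26*y^3 - 5.88*y^2 - 5.84*y - 3.55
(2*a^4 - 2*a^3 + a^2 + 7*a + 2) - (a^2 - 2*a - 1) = 2*a^4 - 2*a^3 + 9*a + 3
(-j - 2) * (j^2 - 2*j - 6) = -j^3 + 10*j + 12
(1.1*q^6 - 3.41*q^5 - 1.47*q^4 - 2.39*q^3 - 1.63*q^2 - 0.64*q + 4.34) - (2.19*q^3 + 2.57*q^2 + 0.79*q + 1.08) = 1.1*q^6 - 3.41*q^5 - 1.47*q^4 - 4.58*q^3 - 4.2*q^2 - 1.43*q + 3.26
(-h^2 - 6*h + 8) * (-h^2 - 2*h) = h^4 + 8*h^3 + 4*h^2 - 16*h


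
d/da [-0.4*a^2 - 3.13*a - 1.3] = -0.8*a - 3.13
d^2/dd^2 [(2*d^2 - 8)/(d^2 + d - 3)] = 4*(-d^3 - 3*d^2 - 12*d - 7)/(d^6 + 3*d^5 - 6*d^4 - 17*d^3 + 18*d^2 + 27*d - 27)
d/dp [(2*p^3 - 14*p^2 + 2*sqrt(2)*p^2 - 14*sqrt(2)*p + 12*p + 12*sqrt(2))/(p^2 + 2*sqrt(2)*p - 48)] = 2*(p^4 + 4*sqrt(2)*p^3 - 146*p^2 - 7*sqrt(2)*p^2 - 108*sqrt(2)*p + 672*p - 312 + 336*sqrt(2))/(p^4 + 4*sqrt(2)*p^3 - 88*p^2 - 192*sqrt(2)*p + 2304)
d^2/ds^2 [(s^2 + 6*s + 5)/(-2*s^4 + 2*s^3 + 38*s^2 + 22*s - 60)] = (-3*s^8 - 33*s^7 - 22*s^6 + 333*s^5 + 678*s^4 - 951*s^3 - 7470*s^2 - 13845*s - 6335)/(s^12 - 3*s^11 - 54*s^10 + 80*s^9 + 1182*s^8 - 42*s^7 - 11080*s^6 - 10836*s^5 + 30273*s^4 + 33589*s^3 - 40410*s^2 - 29700*s + 27000)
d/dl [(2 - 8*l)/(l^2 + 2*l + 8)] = 4*(2*l^2 - l - 17)/(l^4 + 4*l^3 + 20*l^2 + 32*l + 64)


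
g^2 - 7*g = g*(g - 7)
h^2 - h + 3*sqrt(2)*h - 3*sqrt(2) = (h - 1)*(h + 3*sqrt(2))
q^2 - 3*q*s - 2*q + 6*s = (q - 2)*(q - 3*s)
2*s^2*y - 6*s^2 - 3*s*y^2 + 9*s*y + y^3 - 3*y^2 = (-2*s + y)*(-s + y)*(y - 3)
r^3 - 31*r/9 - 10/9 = (r - 2)*(r + 1/3)*(r + 5/3)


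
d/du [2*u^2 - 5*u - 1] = 4*u - 5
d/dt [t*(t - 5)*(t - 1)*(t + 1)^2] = 5*t^4 - 16*t^3 - 18*t^2 + 8*t + 5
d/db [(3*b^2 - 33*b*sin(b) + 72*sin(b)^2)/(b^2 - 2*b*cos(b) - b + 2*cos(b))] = 3*((b^2 - 11*b*sin(b) + 24*sin(b)^2)*(-2*b*sin(b) - 2*b + 2*sqrt(2)*sin(b + pi/4) + 1) + (b^2 - 2*b*cos(b) - b + 2*cos(b))*(-11*b*cos(b) + 2*b - 11*sin(b) + 24*sin(2*b)))/((b - 1)^2*(b - 2*cos(b))^2)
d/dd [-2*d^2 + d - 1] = 1 - 4*d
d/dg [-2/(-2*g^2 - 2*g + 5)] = 4*(-2*g - 1)/(2*g^2 + 2*g - 5)^2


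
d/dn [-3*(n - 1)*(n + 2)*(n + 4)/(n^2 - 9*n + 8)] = 3*(-n^2 + 16*n + 56)/(n^2 - 16*n + 64)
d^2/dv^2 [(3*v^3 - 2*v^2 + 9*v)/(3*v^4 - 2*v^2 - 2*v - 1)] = 2*(27*v^9 - 54*v^8 + 540*v^7 + 114*v^6 - 126*v^5 + 90*v^4 + 320*v^3 + 30*v^2 - 45*v - 20)/(27*v^12 - 54*v^10 - 54*v^9 + 9*v^8 + 72*v^7 + 64*v^6 + 12*v^5 - 27*v^4 - 32*v^3 - 18*v^2 - 6*v - 1)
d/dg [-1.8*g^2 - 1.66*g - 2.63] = -3.6*g - 1.66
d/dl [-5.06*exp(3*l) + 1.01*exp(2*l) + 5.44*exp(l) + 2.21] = (-15.18*exp(2*l) + 2.02*exp(l) + 5.44)*exp(l)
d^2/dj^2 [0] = 0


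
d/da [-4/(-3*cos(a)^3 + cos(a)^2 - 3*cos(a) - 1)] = 4*(9*cos(a)^2 - 2*cos(a) + 3)*sin(a)/(3*cos(a)^3 - cos(a)^2 + 3*cos(a) + 1)^2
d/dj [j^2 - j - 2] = 2*j - 1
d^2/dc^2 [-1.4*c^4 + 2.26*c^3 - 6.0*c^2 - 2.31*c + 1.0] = -16.8*c^2 + 13.56*c - 12.0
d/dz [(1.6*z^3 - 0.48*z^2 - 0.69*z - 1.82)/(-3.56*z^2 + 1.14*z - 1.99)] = (-5.696*z^4 + 3.648*z^3 - 12.5556*z^2 - 11.048*z + 3.4479)/(12.6736*z^4 - 8.1168*z^3 + 15.4684*z^2 - 4.5372*z + 3.9601)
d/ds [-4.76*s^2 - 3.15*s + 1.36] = -9.52*s - 3.15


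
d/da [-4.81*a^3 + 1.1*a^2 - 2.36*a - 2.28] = -14.43*a^2 + 2.2*a - 2.36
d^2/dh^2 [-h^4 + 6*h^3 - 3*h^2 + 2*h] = -12*h^2 + 36*h - 6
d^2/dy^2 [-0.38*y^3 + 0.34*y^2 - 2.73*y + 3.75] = 0.68 - 2.28*y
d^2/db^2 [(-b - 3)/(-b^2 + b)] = 2*(b^3 + 9*b^2 - 9*b + 3)/(b^3*(b^3 - 3*b^2 + 3*b - 1))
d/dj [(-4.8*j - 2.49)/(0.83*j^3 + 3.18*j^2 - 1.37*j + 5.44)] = (7.968*j^3 + 21.4641*j^2 + 15.8364*j - 29.5233)/(0.6889*j^6 + 5.2788*j^5 + 7.8382*j^4 + 0.3172*j^3 + 36.4753*j^2 - 14.9056*j + 29.5936)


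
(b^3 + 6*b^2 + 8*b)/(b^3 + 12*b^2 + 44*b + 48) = b/(b + 6)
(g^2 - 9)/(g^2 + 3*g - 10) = (g^2 - 9)/(g^2 + 3*g - 10)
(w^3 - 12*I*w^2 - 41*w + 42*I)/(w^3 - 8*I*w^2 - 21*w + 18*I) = (w - 7*I)/(w - 3*I)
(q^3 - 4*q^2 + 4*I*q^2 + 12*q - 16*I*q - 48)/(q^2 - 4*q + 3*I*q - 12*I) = (q^2 + 4*I*q + 12)/(q + 3*I)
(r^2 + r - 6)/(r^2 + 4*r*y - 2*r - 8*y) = (r + 3)/(r + 4*y)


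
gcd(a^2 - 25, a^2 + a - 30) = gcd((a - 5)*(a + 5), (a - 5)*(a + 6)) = a - 5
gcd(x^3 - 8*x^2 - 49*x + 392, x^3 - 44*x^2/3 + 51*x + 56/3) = x^2 - 15*x + 56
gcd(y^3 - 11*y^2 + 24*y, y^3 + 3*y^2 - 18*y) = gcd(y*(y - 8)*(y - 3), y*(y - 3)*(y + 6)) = y^2 - 3*y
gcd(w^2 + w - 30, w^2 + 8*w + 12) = w + 6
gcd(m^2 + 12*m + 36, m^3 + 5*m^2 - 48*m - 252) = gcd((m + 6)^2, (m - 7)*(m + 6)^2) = m^2 + 12*m + 36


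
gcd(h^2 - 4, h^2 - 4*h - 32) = 1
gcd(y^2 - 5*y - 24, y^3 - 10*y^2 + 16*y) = y - 8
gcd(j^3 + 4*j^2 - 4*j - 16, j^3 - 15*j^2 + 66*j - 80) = j - 2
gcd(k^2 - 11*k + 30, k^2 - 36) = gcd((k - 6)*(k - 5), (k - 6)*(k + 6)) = k - 6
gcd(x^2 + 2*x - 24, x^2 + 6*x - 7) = 1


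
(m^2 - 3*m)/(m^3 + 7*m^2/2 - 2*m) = 2*(m - 3)/(2*m^2 + 7*m - 4)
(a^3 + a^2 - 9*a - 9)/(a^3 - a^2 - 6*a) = (a^2 + 4*a + 3)/(a*(a + 2))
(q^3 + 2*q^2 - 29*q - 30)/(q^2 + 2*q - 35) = (q^2 + 7*q + 6)/(q + 7)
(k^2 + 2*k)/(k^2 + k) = (k + 2)/(k + 1)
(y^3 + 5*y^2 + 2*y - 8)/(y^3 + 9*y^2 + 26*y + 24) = (y - 1)/(y + 3)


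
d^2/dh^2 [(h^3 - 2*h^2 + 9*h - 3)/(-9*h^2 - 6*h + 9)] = 2*(-106*h^3 + 153*h^2 - 216*h + 3)/(3*(27*h^6 + 54*h^5 - 45*h^4 - 100*h^3 + 45*h^2 + 54*h - 27))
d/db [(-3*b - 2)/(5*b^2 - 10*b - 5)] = (3*b^2 + 4*b - 1)/(5*(b^4 - 4*b^3 + 2*b^2 + 4*b + 1))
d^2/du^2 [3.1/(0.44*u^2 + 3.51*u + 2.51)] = (-1.20032*u^2 - 9.57528*u + 3.1*(0.88*u + 3.51)*(1.76*u + 7.02) - 6.84728)/(0.44*u^2 + 3.51*u + 2.51)^3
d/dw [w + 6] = 1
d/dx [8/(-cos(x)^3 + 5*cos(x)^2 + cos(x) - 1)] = 8*(-3*cos(x)^2 + 10*cos(x) + 1)*sin(x)/(sin(x)^2*cos(x) - 5*sin(x)^2 + 4)^2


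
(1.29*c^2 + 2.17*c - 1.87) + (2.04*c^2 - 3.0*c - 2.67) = 3.33*c^2 - 0.83*c - 4.54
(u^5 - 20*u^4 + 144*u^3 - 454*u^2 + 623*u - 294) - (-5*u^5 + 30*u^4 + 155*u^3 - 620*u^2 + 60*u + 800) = 6*u^5 - 50*u^4 - 11*u^3 + 166*u^2 + 563*u - 1094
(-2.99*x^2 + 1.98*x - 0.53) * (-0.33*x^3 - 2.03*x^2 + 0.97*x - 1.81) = 0.9867*x^5 + 5.4163*x^4 - 6.7448*x^3 + 8.4084*x^2 - 4.0979*x + 0.9593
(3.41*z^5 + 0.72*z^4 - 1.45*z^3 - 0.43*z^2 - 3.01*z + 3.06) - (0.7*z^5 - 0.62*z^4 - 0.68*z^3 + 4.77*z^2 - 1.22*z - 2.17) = 2.71*z^5 + 1.34*z^4 - 0.77*z^3 - 5.2*z^2 - 1.79*z + 5.23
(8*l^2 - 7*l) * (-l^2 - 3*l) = -8*l^4 - 17*l^3 + 21*l^2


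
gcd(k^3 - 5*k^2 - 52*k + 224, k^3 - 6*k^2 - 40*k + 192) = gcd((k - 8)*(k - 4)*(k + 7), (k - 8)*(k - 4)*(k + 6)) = k^2 - 12*k + 32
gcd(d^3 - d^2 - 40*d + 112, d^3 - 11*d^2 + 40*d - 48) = d^2 - 8*d + 16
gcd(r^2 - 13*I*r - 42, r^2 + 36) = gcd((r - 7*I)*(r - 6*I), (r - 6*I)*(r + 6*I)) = r - 6*I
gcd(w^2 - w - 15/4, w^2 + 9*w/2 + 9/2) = w + 3/2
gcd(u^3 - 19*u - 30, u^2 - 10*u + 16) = 1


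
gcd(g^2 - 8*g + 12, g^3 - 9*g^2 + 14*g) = g - 2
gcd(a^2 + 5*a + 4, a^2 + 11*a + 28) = a + 4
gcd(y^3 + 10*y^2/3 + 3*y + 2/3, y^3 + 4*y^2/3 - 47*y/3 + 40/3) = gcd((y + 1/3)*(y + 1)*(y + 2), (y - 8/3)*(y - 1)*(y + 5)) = 1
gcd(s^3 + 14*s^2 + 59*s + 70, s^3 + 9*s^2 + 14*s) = s^2 + 9*s + 14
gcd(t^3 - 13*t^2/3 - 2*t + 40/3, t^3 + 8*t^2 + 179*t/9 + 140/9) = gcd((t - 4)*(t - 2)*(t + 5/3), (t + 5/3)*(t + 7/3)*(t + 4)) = t + 5/3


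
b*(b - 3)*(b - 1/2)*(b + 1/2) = b^4 - 3*b^3 - b^2/4 + 3*b/4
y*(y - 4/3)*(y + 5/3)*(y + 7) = y^4 + 22*y^3/3 + y^2/9 - 140*y/9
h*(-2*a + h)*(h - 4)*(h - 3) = -2*a*h^3 + 14*a*h^2 - 24*a*h + h^4 - 7*h^3 + 12*h^2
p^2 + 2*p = p*(p + 2)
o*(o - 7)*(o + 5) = o^3 - 2*o^2 - 35*o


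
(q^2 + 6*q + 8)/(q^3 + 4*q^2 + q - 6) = (q + 4)/(q^2 + 2*q - 3)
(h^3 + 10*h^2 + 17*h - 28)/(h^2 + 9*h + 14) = (h^2 + 3*h - 4)/(h + 2)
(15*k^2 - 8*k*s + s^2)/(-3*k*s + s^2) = (-5*k + s)/s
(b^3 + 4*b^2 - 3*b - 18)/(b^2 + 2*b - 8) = (b^2 + 6*b + 9)/(b + 4)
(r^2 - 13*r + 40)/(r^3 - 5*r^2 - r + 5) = (r - 8)/(r^2 - 1)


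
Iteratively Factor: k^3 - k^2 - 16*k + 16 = (k - 1)*(k^2 - 16) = (k - 1)*(k + 4)*(k - 4)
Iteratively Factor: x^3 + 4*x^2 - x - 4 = (x + 4)*(x^2 - 1) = (x - 1)*(x + 4)*(x + 1)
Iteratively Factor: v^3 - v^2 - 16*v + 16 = (v + 4)*(v^2 - 5*v + 4) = (v - 4)*(v + 4)*(v - 1)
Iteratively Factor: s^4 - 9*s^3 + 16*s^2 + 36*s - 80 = (s + 2)*(s^3 - 11*s^2 + 38*s - 40) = (s - 2)*(s + 2)*(s^2 - 9*s + 20) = (s - 4)*(s - 2)*(s + 2)*(s - 5)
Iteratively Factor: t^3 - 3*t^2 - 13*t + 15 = (t - 5)*(t^2 + 2*t - 3) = (t - 5)*(t - 1)*(t + 3)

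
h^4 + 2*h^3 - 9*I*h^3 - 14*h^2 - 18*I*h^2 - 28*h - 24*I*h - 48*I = (h + 2)*(h - 6*I)*(h - 4*I)*(h + I)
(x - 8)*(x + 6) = x^2 - 2*x - 48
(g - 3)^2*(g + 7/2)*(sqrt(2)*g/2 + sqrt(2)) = sqrt(2)*g^4/2 - sqrt(2)*g^3/4 - 17*sqrt(2)*g^2/2 + 15*sqrt(2)*g/4 + 63*sqrt(2)/2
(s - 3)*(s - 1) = s^2 - 4*s + 3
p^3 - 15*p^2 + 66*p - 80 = (p - 8)*(p - 5)*(p - 2)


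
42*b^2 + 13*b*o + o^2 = (6*b + o)*(7*b + o)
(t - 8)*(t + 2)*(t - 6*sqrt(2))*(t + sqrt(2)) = t^4 - 5*sqrt(2)*t^3 - 6*t^3 - 28*t^2 + 30*sqrt(2)*t^2 + 72*t + 80*sqrt(2)*t + 192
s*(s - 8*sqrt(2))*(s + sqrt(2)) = s^3 - 7*sqrt(2)*s^2 - 16*s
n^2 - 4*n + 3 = (n - 3)*(n - 1)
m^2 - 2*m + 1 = (m - 1)^2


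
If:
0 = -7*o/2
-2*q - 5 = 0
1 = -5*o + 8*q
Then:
No Solution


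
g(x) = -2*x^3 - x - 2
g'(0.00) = -1.00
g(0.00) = -2.00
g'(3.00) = -55.00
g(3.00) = -59.00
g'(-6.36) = -243.70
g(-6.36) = 518.88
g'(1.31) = -11.30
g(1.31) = -7.81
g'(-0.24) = -1.35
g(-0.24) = -1.73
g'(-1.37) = -12.26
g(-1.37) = 4.51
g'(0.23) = -1.32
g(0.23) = -2.25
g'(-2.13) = -28.22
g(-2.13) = 19.46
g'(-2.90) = -51.46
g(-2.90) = 49.68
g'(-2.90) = -51.46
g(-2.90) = 49.68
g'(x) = -6*x^2 - 1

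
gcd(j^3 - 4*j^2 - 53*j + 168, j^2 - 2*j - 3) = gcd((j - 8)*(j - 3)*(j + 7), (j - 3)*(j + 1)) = j - 3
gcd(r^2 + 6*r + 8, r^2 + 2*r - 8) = r + 4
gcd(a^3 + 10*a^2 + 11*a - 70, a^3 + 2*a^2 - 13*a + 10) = a^2 + 3*a - 10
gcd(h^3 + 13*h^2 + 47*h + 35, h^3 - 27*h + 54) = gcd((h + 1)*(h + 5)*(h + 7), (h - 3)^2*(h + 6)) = 1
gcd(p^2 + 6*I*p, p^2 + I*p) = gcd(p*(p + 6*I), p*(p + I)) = p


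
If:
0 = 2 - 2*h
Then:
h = 1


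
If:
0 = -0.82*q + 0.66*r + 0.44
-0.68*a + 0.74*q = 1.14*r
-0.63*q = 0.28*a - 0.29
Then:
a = 1.18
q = -0.07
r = -0.75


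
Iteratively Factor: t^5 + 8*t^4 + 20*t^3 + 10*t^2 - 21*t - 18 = (t + 1)*(t^4 + 7*t^3 + 13*t^2 - 3*t - 18) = (t + 1)*(t + 3)*(t^3 + 4*t^2 + t - 6) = (t - 1)*(t + 1)*(t + 3)*(t^2 + 5*t + 6) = (t - 1)*(t + 1)*(t + 2)*(t + 3)*(t + 3)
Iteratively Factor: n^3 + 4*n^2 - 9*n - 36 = (n + 4)*(n^2 - 9) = (n - 3)*(n + 4)*(n + 3)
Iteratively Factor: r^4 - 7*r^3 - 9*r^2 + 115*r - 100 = (r + 4)*(r^3 - 11*r^2 + 35*r - 25) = (r - 5)*(r + 4)*(r^2 - 6*r + 5) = (r - 5)^2*(r + 4)*(r - 1)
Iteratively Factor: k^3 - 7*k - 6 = (k + 2)*(k^2 - 2*k - 3) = (k + 1)*(k + 2)*(k - 3)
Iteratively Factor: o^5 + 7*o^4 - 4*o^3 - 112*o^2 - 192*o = (o + 3)*(o^4 + 4*o^3 - 16*o^2 - 64*o) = (o - 4)*(o + 3)*(o^3 + 8*o^2 + 16*o) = o*(o - 4)*(o + 3)*(o^2 + 8*o + 16) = o*(o - 4)*(o + 3)*(o + 4)*(o + 4)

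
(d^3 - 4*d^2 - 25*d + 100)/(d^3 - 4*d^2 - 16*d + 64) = (d^2 - 25)/(d^2 - 16)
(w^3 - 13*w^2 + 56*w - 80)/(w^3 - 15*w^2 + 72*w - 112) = (w - 5)/(w - 7)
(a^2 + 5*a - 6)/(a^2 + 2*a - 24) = (a - 1)/(a - 4)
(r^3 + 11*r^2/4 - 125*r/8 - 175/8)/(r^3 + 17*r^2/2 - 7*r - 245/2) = (r + 5/4)/(r + 7)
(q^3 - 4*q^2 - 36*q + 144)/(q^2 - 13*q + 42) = (q^2 + 2*q - 24)/(q - 7)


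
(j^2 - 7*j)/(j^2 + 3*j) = (j - 7)/(j + 3)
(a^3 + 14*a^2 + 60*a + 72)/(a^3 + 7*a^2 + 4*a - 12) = (a + 6)/(a - 1)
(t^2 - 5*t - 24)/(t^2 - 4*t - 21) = (t - 8)/(t - 7)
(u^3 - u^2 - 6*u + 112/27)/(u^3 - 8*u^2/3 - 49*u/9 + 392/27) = (3*u - 2)/(3*u - 7)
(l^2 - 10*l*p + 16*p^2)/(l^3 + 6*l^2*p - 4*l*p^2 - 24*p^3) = (l - 8*p)/(l^2 + 8*l*p + 12*p^2)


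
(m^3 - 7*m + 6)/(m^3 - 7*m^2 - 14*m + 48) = (m - 1)/(m - 8)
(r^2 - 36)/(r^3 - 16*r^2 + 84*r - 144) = (r + 6)/(r^2 - 10*r + 24)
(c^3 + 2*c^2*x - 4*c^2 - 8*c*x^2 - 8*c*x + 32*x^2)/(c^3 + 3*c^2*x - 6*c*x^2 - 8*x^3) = (c - 4)/(c + x)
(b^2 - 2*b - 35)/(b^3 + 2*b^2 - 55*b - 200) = (b - 7)/(b^2 - 3*b - 40)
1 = 1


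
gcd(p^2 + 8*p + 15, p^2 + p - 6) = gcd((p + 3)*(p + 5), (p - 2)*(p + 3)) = p + 3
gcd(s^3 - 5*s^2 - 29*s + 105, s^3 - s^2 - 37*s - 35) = s^2 - 2*s - 35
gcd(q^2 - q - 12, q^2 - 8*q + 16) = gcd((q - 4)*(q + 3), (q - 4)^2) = q - 4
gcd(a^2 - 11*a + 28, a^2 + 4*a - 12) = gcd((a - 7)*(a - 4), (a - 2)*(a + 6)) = 1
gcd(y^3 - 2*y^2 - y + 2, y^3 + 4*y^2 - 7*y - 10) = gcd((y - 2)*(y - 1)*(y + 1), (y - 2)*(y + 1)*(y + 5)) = y^2 - y - 2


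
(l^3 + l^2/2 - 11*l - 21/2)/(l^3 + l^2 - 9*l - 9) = (l - 7/2)/(l - 3)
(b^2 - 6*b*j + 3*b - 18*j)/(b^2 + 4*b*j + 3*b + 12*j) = (b - 6*j)/(b + 4*j)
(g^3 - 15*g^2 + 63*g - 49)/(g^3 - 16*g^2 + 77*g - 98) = (g - 1)/(g - 2)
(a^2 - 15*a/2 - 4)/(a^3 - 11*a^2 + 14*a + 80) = (a + 1/2)/(a^2 - 3*a - 10)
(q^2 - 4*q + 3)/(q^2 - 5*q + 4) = (q - 3)/(q - 4)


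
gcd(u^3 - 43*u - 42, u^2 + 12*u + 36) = u + 6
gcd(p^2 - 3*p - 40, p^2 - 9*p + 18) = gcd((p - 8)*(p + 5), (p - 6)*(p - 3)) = 1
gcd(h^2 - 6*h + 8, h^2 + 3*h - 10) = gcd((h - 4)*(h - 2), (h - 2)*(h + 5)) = h - 2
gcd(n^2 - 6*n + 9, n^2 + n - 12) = n - 3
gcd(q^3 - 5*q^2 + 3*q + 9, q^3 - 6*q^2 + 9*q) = q^2 - 6*q + 9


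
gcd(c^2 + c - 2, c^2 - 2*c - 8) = c + 2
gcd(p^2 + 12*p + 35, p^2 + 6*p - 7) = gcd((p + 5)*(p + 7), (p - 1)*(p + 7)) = p + 7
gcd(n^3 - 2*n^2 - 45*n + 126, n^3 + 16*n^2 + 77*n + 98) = n + 7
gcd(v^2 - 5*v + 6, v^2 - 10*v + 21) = v - 3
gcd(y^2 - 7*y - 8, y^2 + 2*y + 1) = y + 1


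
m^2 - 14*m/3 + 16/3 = (m - 8/3)*(m - 2)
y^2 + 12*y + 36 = (y + 6)^2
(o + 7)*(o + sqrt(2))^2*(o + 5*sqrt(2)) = o^4 + 7*o^3 + 7*sqrt(2)*o^3 + 22*o^2 + 49*sqrt(2)*o^2 + 10*sqrt(2)*o + 154*o + 70*sqrt(2)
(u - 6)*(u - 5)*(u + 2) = u^3 - 9*u^2 + 8*u + 60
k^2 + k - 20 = (k - 4)*(k + 5)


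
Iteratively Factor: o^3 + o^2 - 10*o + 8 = (o - 1)*(o^2 + 2*o - 8) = (o - 1)*(o + 4)*(o - 2)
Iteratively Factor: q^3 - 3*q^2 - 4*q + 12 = (q + 2)*(q^2 - 5*q + 6) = (q - 2)*(q + 2)*(q - 3)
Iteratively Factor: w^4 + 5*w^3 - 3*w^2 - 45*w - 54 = (w + 2)*(w^3 + 3*w^2 - 9*w - 27) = (w + 2)*(w + 3)*(w^2 - 9) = (w - 3)*(w + 2)*(w + 3)*(w + 3)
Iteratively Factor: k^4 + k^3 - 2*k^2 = (k)*(k^3 + k^2 - 2*k) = k*(k - 1)*(k^2 + 2*k) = k^2*(k - 1)*(k + 2)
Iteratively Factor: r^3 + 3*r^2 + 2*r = (r + 2)*(r^2 + r) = (r + 1)*(r + 2)*(r)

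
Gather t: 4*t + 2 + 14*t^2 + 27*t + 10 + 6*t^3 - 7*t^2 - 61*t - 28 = 6*t^3 + 7*t^2 - 30*t - 16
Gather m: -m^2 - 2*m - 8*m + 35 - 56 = -m^2 - 10*m - 21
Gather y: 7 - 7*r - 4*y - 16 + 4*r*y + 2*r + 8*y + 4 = -5*r + y*(4*r + 4) - 5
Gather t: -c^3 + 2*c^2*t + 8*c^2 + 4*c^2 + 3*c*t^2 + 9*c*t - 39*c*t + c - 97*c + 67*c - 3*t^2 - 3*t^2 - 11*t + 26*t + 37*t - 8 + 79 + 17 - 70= -c^3 + 12*c^2 - 29*c + t^2*(3*c - 6) + t*(2*c^2 - 30*c + 52) + 18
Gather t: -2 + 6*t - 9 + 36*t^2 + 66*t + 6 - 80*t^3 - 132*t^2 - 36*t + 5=-80*t^3 - 96*t^2 + 36*t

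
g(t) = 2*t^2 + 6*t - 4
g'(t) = 4*t + 6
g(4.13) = 54.89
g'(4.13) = 22.52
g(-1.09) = -8.16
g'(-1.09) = 1.64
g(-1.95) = -8.10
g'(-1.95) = -1.80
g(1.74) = 12.50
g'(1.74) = 12.96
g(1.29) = 7.07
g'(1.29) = 11.16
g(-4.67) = 11.60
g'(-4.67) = -12.68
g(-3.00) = -4.00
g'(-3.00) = -6.00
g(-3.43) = -1.05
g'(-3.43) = -7.72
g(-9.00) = 104.00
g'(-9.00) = -30.00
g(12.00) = 356.00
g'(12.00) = 54.00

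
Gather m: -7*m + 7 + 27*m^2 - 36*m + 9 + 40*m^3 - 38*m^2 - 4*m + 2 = 40*m^3 - 11*m^2 - 47*m + 18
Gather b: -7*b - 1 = -7*b - 1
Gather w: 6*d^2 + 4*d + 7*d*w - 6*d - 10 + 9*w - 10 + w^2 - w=6*d^2 - 2*d + w^2 + w*(7*d + 8) - 20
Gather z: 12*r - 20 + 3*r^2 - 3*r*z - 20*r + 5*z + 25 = 3*r^2 - 8*r + z*(5 - 3*r) + 5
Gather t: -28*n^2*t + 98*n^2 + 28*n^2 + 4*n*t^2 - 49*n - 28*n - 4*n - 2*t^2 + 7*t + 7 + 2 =126*n^2 - 81*n + t^2*(4*n - 2) + t*(7 - 28*n^2) + 9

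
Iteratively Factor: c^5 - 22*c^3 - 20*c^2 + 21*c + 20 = (c + 1)*(c^4 - c^3 - 21*c^2 + c + 20) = (c + 1)*(c + 4)*(c^3 - 5*c^2 - c + 5) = (c + 1)^2*(c + 4)*(c^2 - 6*c + 5) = (c - 5)*(c + 1)^2*(c + 4)*(c - 1)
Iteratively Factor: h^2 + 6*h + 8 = (h + 4)*(h + 2)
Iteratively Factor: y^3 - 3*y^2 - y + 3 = (y - 3)*(y^2 - 1) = (y - 3)*(y - 1)*(y + 1)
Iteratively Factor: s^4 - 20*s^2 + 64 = (s - 2)*(s^3 + 2*s^2 - 16*s - 32) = (s - 4)*(s - 2)*(s^2 + 6*s + 8) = (s - 4)*(s - 2)*(s + 4)*(s + 2)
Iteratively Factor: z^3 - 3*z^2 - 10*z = (z)*(z^2 - 3*z - 10) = z*(z - 5)*(z + 2)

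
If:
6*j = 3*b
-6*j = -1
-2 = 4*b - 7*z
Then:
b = 1/3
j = 1/6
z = 10/21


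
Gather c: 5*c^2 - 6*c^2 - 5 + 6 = 1 - c^2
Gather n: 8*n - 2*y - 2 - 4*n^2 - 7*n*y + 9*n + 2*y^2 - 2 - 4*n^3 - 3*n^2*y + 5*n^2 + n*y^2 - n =-4*n^3 + n^2*(1 - 3*y) + n*(y^2 - 7*y + 16) + 2*y^2 - 2*y - 4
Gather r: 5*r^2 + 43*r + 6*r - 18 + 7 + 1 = 5*r^2 + 49*r - 10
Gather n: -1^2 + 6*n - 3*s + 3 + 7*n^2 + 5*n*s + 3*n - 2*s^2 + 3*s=7*n^2 + n*(5*s + 9) - 2*s^2 + 2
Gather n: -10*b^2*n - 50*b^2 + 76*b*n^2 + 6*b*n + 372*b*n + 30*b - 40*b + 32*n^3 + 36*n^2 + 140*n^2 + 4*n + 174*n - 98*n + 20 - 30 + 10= -50*b^2 - 10*b + 32*n^3 + n^2*(76*b + 176) + n*(-10*b^2 + 378*b + 80)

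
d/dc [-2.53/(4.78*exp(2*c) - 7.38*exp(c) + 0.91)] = (24.1868*exp(c) - 18.6714)*exp(c)/(4.78*exp(2*c) - 7.38*exp(c) + 0.91)^2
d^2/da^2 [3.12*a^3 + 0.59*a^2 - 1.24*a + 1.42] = 18.72*a + 1.18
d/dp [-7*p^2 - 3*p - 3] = -14*p - 3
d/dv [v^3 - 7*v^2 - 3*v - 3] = 3*v^2 - 14*v - 3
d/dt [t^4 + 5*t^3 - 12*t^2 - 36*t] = 4*t^3 + 15*t^2 - 24*t - 36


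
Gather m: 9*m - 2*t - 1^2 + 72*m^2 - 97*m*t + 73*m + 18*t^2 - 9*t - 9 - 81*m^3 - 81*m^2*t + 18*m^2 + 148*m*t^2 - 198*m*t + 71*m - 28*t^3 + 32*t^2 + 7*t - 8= -81*m^3 + m^2*(90 - 81*t) + m*(148*t^2 - 295*t + 153) - 28*t^3 + 50*t^2 - 4*t - 18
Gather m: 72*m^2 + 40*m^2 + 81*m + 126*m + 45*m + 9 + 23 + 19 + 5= 112*m^2 + 252*m + 56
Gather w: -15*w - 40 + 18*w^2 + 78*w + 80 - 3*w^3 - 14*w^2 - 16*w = -3*w^3 + 4*w^2 + 47*w + 40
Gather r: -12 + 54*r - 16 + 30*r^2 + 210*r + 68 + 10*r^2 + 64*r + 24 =40*r^2 + 328*r + 64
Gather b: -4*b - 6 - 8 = -4*b - 14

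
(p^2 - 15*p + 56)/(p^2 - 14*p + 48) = (p - 7)/(p - 6)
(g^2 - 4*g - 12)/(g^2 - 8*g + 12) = (g + 2)/(g - 2)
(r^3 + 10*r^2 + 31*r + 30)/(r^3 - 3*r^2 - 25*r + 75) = (r^2 + 5*r + 6)/(r^2 - 8*r + 15)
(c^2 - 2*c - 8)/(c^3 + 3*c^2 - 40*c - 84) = (c - 4)/(c^2 + c - 42)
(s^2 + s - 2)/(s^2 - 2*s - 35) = (-s^2 - s + 2)/(-s^2 + 2*s + 35)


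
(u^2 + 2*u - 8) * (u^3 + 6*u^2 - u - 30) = u^5 + 8*u^4 + 3*u^3 - 80*u^2 - 52*u + 240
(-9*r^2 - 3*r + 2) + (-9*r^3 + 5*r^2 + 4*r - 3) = -9*r^3 - 4*r^2 + r - 1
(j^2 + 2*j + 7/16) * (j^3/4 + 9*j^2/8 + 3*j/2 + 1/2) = j^5/4 + 13*j^4/8 + 247*j^3/64 + 511*j^2/128 + 53*j/32 + 7/32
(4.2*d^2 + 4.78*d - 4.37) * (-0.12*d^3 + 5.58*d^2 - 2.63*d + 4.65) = -0.504*d^5 + 22.8624*d^4 + 16.1508*d^3 - 17.426*d^2 + 33.7201*d - 20.3205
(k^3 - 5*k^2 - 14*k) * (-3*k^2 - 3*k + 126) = -3*k^5 + 12*k^4 + 183*k^3 - 588*k^2 - 1764*k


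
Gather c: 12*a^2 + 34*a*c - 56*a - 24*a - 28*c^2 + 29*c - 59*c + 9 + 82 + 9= 12*a^2 - 80*a - 28*c^2 + c*(34*a - 30) + 100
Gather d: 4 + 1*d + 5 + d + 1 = 2*d + 10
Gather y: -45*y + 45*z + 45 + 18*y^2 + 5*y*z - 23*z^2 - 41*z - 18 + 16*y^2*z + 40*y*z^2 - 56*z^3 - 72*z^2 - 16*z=y^2*(16*z + 18) + y*(40*z^2 + 5*z - 45) - 56*z^3 - 95*z^2 - 12*z + 27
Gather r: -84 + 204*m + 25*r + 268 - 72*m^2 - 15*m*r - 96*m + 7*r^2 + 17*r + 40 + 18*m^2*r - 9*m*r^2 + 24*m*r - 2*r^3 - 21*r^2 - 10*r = -72*m^2 + 108*m - 2*r^3 + r^2*(-9*m - 14) + r*(18*m^2 + 9*m + 32) + 224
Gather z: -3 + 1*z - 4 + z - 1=2*z - 8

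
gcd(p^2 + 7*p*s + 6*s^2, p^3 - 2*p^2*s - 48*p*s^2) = p + 6*s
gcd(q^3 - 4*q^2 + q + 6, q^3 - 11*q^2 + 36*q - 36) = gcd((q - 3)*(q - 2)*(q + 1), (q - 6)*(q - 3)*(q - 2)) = q^2 - 5*q + 6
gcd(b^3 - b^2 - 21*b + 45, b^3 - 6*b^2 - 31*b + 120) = b^2 + 2*b - 15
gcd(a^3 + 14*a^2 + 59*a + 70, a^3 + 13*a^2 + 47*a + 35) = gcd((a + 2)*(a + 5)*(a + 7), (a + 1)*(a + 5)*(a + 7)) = a^2 + 12*a + 35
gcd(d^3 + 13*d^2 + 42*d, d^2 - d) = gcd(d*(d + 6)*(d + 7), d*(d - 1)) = d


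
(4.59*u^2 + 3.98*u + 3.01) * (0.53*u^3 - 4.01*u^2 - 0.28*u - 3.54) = 2.4327*u^5 - 16.2965*u^4 - 15.6497*u^3 - 29.4331*u^2 - 14.932*u - 10.6554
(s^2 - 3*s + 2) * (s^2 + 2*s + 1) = s^4 - s^3 - 3*s^2 + s + 2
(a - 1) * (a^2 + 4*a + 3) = a^3 + 3*a^2 - a - 3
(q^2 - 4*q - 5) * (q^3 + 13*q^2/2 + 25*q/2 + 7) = q^5 + 5*q^4/2 - 37*q^3/2 - 151*q^2/2 - 181*q/2 - 35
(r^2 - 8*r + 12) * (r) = r^3 - 8*r^2 + 12*r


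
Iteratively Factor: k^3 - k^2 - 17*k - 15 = (k - 5)*(k^2 + 4*k + 3) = (k - 5)*(k + 3)*(k + 1)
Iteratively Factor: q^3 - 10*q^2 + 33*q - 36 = (q - 3)*(q^2 - 7*q + 12) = (q - 4)*(q - 3)*(q - 3)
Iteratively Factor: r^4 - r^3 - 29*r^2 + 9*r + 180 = (r - 5)*(r^3 + 4*r^2 - 9*r - 36) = (r - 5)*(r - 3)*(r^2 + 7*r + 12) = (r - 5)*(r - 3)*(r + 3)*(r + 4)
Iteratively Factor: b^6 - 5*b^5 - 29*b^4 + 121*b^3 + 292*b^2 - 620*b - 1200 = (b - 3)*(b^5 - 2*b^4 - 35*b^3 + 16*b^2 + 340*b + 400) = (b - 3)*(b + 2)*(b^4 - 4*b^3 - 27*b^2 + 70*b + 200) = (b - 3)*(b + 2)^2*(b^3 - 6*b^2 - 15*b + 100) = (b - 5)*(b - 3)*(b + 2)^2*(b^2 - b - 20) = (b - 5)^2*(b - 3)*(b + 2)^2*(b + 4)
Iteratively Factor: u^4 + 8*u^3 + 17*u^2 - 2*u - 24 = (u - 1)*(u^3 + 9*u^2 + 26*u + 24) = (u - 1)*(u + 4)*(u^2 + 5*u + 6) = (u - 1)*(u + 3)*(u + 4)*(u + 2)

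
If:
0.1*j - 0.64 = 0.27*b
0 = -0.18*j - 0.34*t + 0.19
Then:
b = -0.699588477366255*t - 1.97942386831276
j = 1.05555555555556 - 1.88888888888889*t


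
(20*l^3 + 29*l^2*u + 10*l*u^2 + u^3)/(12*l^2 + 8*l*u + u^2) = (20*l^3 + 29*l^2*u + 10*l*u^2 + u^3)/(12*l^2 + 8*l*u + u^2)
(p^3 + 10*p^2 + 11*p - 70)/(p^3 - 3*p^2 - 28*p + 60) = (p + 7)/(p - 6)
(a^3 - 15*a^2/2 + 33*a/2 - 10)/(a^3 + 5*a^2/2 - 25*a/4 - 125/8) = 4*(a^2 - 5*a + 4)/(4*a^2 + 20*a + 25)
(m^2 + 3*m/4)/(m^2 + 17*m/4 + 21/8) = 2*m/(2*m + 7)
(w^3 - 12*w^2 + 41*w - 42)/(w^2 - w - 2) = (w^2 - 10*w + 21)/(w + 1)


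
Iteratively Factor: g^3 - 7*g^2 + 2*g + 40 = (g + 2)*(g^2 - 9*g + 20) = (g - 5)*(g + 2)*(g - 4)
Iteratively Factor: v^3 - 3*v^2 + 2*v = (v - 1)*(v^2 - 2*v) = (v - 2)*(v - 1)*(v)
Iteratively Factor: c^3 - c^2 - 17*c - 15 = (c - 5)*(c^2 + 4*c + 3) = (c - 5)*(c + 3)*(c + 1)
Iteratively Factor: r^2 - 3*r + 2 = (r - 1)*(r - 2)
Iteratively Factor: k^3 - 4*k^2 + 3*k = (k - 3)*(k^2 - k) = (k - 3)*(k - 1)*(k)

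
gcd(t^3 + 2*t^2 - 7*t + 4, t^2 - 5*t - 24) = 1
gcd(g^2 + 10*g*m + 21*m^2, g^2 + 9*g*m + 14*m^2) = g + 7*m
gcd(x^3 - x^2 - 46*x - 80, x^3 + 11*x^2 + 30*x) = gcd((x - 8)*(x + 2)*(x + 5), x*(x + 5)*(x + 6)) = x + 5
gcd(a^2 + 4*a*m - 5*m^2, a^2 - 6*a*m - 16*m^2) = 1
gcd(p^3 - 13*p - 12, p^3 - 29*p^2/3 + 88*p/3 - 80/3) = p - 4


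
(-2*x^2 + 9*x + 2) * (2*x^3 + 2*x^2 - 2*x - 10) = -4*x^5 + 14*x^4 + 26*x^3 + 6*x^2 - 94*x - 20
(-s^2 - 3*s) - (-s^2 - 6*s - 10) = 3*s + 10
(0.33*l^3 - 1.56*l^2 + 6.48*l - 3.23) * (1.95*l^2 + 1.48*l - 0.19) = 0.6435*l^5 - 2.5536*l^4 + 10.2645*l^3 + 3.5883*l^2 - 6.0116*l + 0.6137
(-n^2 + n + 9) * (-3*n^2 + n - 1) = 3*n^4 - 4*n^3 - 25*n^2 + 8*n - 9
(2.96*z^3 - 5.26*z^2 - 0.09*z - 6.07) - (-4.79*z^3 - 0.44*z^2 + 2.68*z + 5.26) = 7.75*z^3 - 4.82*z^2 - 2.77*z - 11.33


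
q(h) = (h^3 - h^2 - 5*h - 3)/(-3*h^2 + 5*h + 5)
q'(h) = (6*h - 5)*(h^3 - h^2 - 5*h - 3)/(-3*h^2 + 5*h + 5)^2 + (3*h^2 - 2*h - 5)/(-3*h^2 + 5*h + 5) = (-3*h^4 + 10*h^3 - 5*h^2 - 28*h - 10)/(9*h^4 - 30*h^3 - 5*h^2 + 50*h + 25)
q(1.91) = -2.56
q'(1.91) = -4.00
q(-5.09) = 1.38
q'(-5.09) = -0.35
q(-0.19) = -0.53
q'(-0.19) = -0.32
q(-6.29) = 1.79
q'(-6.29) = -0.34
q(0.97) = -1.12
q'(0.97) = -0.72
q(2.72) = 1.08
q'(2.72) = -6.66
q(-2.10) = 0.33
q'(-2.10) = -0.35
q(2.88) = 0.33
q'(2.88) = -3.31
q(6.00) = -2.01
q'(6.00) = -0.39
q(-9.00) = 2.71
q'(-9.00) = -0.34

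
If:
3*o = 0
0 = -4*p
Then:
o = 0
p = 0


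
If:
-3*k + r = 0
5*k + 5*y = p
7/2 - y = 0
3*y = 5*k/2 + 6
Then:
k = 9/5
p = 53/2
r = 27/5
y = 7/2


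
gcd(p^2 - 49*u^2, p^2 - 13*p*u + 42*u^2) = p - 7*u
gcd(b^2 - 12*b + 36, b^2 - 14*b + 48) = b - 6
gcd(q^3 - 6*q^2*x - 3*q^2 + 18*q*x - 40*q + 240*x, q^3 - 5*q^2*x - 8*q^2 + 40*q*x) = q - 8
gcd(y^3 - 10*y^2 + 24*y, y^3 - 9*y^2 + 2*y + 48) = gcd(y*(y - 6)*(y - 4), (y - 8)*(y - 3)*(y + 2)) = 1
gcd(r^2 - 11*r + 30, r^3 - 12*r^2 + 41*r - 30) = r^2 - 11*r + 30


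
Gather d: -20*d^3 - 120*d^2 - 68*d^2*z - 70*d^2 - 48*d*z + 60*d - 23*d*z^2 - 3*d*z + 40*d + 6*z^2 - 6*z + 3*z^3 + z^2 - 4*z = -20*d^3 + d^2*(-68*z - 190) + d*(-23*z^2 - 51*z + 100) + 3*z^3 + 7*z^2 - 10*z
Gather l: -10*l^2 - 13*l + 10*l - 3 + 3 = -10*l^2 - 3*l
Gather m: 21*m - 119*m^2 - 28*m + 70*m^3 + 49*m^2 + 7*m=70*m^3 - 70*m^2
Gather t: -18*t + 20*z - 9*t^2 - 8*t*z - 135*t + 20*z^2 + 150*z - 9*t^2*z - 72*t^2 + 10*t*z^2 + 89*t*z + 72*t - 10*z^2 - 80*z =t^2*(-9*z - 81) + t*(10*z^2 + 81*z - 81) + 10*z^2 + 90*z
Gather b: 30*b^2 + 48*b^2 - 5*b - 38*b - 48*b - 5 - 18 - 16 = 78*b^2 - 91*b - 39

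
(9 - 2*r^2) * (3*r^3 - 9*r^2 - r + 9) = -6*r^5 + 18*r^4 + 29*r^3 - 99*r^2 - 9*r + 81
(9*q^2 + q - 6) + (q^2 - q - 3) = 10*q^2 - 9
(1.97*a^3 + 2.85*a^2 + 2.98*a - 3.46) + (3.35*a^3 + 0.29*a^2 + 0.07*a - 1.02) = 5.32*a^3 + 3.14*a^2 + 3.05*a - 4.48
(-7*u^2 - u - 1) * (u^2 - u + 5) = -7*u^4 + 6*u^3 - 35*u^2 - 4*u - 5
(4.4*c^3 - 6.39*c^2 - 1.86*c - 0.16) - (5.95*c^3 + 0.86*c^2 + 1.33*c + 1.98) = -1.55*c^3 - 7.25*c^2 - 3.19*c - 2.14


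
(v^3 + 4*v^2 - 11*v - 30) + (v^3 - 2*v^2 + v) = 2*v^3 + 2*v^2 - 10*v - 30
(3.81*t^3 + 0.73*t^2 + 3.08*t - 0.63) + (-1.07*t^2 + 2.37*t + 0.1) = 3.81*t^3 - 0.34*t^2 + 5.45*t - 0.53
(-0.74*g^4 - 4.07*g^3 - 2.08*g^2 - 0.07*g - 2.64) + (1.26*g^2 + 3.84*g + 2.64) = -0.74*g^4 - 4.07*g^3 - 0.82*g^2 + 3.77*g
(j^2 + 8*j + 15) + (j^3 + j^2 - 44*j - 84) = j^3 + 2*j^2 - 36*j - 69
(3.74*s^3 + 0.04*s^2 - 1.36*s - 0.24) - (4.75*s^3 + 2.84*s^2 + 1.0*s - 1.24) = -1.01*s^3 - 2.8*s^2 - 2.36*s + 1.0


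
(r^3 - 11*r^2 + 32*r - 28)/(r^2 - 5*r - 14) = (r^2 - 4*r + 4)/(r + 2)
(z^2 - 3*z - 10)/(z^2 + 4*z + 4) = (z - 5)/(z + 2)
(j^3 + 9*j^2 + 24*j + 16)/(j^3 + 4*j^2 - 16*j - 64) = (j + 1)/(j - 4)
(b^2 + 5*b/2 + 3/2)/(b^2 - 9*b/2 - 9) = (b + 1)/(b - 6)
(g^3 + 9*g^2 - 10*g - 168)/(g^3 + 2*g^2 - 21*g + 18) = (g^2 + 3*g - 28)/(g^2 - 4*g + 3)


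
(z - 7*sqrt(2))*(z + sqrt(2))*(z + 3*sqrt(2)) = z^3 - 3*sqrt(2)*z^2 - 50*z - 42*sqrt(2)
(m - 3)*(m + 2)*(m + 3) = m^3 + 2*m^2 - 9*m - 18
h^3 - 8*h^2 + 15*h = h*(h - 5)*(h - 3)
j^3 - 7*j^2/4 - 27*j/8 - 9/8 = (j - 3)*(j + 1/2)*(j + 3/4)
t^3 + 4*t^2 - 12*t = t*(t - 2)*(t + 6)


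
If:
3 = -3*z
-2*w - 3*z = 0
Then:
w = 3/2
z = -1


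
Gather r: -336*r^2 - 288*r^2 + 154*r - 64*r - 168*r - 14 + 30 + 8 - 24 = -624*r^2 - 78*r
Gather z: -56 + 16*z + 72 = 16*z + 16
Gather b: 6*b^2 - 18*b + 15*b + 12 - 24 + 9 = 6*b^2 - 3*b - 3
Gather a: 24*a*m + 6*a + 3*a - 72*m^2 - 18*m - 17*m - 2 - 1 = a*(24*m + 9) - 72*m^2 - 35*m - 3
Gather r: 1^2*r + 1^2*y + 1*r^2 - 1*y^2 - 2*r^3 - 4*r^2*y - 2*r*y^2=-2*r^3 + r^2*(1 - 4*y) + r*(1 - 2*y^2) - y^2 + y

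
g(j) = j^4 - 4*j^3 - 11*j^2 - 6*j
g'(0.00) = -6.00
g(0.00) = 0.00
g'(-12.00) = -8382.00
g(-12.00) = 26136.00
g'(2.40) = -72.62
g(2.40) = -99.88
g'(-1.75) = -25.69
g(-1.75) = 7.63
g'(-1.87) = -32.98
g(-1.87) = 11.14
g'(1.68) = -57.86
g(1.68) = -52.13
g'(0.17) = -10.07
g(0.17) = -1.36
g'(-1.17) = -3.09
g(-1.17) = 0.24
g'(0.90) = -32.60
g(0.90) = -16.57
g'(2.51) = -73.57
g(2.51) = -107.92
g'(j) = 4*j^3 - 12*j^2 - 22*j - 6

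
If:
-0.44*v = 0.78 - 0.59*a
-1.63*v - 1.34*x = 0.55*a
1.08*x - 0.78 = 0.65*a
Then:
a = 0.54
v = -1.05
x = 1.05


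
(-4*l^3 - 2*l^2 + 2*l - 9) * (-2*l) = 8*l^4 + 4*l^3 - 4*l^2 + 18*l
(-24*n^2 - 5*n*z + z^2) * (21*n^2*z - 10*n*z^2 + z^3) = -504*n^4*z + 135*n^3*z^2 + 47*n^2*z^3 - 15*n*z^4 + z^5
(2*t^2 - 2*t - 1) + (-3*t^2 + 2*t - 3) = -t^2 - 4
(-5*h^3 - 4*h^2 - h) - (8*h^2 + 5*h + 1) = -5*h^3 - 12*h^2 - 6*h - 1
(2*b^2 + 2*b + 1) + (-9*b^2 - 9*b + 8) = -7*b^2 - 7*b + 9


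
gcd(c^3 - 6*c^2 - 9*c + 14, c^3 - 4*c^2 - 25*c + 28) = c^2 - 8*c + 7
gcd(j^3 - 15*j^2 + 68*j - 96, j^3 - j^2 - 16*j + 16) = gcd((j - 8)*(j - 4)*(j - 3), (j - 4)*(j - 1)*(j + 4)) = j - 4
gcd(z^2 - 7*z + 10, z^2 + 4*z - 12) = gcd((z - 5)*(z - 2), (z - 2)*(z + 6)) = z - 2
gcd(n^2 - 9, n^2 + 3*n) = n + 3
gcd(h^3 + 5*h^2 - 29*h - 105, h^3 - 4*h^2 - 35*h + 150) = h - 5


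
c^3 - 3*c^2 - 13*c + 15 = (c - 5)*(c - 1)*(c + 3)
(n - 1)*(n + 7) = n^2 + 6*n - 7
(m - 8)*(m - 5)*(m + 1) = m^3 - 12*m^2 + 27*m + 40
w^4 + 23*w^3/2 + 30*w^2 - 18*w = w*(w - 1/2)*(w + 6)^2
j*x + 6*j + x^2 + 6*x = (j + x)*(x + 6)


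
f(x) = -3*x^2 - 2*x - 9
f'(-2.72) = 14.32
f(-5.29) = -82.37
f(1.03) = -14.24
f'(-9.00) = 52.00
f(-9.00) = -234.00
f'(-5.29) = 29.74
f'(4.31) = -27.86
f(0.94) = -13.53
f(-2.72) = -25.76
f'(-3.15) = 16.90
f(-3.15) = -32.47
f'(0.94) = -7.64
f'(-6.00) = 34.00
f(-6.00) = -105.00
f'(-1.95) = 9.70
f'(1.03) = -8.18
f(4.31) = -73.35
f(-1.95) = -16.51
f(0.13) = -9.31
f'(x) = -6*x - 2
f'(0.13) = -2.78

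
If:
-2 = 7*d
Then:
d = -2/7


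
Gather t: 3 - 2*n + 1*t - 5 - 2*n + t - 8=-4*n + 2*t - 10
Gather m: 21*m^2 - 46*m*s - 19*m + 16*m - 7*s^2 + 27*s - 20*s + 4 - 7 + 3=21*m^2 + m*(-46*s - 3) - 7*s^2 + 7*s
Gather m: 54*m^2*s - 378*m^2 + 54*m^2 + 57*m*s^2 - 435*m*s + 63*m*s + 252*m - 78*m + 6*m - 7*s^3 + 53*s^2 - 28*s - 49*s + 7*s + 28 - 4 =m^2*(54*s - 324) + m*(57*s^2 - 372*s + 180) - 7*s^3 + 53*s^2 - 70*s + 24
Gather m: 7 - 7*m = 7 - 7*m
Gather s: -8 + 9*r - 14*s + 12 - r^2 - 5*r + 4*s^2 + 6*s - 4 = -r^2 + 4*r + 4*s^2 - 8*s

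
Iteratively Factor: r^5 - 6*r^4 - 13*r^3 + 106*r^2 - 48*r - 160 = (r - 4)*(r^4 - 2*r^3 - 21*r^2 + 22*r + 40) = (r - 4)*(r + 1)*(r^3 - 3*r^2 - 18*r + 40) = (r - 4)*(r - 2)*(r + 1)*(r^2 - r - 20) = (r - 4)*(r - 2)*(r + 1)*(r + 4)*(r - 5)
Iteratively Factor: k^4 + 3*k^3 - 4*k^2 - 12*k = (k - 2)*(k^3 + 5*k^2 + 6*k) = k*(k - 2)*(k^2 + 5*k + 6) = k*(k - 2)*(k + 3)*(k + 2)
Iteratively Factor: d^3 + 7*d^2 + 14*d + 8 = (d + 1)*(d^2 + 6*d + 8) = (d + 1)*(d + 4)*(d + 2)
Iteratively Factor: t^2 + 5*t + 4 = (t + 1)*(t + 4)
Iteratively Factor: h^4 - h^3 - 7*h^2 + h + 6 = (h - 1)*(h^3 - 7*h - 6) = (h - 3)*(h - 1)*(h^2 + 3*h + 2) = (h - 3)*(h - 1)*(h + 1)*(h + 2)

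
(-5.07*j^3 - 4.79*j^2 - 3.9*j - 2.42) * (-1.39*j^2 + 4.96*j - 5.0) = 7.0473*j^5 - 18.4891*j^4 + 7.0126*j^3 + 7.9698*j^2 + 7.4968*j + 12.1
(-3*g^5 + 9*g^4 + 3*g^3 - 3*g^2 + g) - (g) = -3*g^5 + 9*g^4 + 3*g^3 - 3*g^2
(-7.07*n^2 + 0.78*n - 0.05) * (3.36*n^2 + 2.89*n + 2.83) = -23.7552*n^4 - 17.8115*n^3 - 17.9219*n^2 + 2.0629*n - 0.1415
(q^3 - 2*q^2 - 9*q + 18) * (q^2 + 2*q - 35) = q^5 - 48*q^3 + 70*q^2 + 351*q - 630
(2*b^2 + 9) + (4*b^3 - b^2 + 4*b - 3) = 4*b^3 + b^2 + 4*b + 6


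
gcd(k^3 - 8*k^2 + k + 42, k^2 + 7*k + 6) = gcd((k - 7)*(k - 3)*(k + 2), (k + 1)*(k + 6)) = 1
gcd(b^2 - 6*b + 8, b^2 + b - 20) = b - 4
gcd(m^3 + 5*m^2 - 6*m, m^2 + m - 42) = 1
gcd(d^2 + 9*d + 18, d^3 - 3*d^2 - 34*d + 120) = d + 6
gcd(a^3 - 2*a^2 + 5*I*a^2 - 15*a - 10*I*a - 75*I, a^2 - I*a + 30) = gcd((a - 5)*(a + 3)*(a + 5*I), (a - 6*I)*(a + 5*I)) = a + 5*I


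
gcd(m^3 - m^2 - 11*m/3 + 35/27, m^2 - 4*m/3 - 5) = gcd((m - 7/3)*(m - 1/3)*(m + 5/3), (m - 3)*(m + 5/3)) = m + 5/3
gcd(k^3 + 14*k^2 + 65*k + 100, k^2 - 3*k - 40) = k + 5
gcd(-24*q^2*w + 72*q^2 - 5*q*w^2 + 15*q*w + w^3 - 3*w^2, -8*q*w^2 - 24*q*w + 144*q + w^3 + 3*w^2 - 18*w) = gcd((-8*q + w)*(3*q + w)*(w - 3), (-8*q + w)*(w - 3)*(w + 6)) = 8*q*w - 24*q - w^2 + 3*w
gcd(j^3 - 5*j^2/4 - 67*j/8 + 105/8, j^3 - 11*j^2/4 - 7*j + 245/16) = j - 7/4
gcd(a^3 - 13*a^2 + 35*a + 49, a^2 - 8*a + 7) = a - 7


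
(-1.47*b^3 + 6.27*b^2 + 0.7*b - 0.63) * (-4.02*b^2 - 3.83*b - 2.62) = 5.9094*b^5 - 19.5753*b^4 - 22.9767*b^3 - 16.5758*b^2 + 0.5789*b + 1.6506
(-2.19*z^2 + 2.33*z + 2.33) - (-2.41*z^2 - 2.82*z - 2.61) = 0.22*z^2 + 5.15*z + 4.94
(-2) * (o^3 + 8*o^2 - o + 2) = -2*o^3 - 16*o^2 + 2*o - 4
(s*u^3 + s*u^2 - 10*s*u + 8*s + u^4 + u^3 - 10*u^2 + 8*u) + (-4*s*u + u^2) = s*u^3 + s*u^2 - 14*s*u + 8*s + u^4 + u^3 - 9*u^2 + 8*u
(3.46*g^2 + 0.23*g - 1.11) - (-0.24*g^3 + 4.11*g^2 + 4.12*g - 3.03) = 0.24*g^3 - 0.65*g^2 - 3.89*g + 1.92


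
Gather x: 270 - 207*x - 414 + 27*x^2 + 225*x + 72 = 27*x^2 + 18*x - 72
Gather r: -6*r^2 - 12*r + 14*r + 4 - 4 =-6*r^2 + 2*r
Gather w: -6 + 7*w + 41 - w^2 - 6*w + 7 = -w^2 + w + 42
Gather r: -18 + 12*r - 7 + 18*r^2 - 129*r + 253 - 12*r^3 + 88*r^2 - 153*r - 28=-12*r^3 + 106*r^2 - 270*r + 200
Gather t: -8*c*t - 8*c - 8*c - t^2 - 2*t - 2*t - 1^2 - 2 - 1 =-16*c - t^2 + t*(-8*c - 4) - 4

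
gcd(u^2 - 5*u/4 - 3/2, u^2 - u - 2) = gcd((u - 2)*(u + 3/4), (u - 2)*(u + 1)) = u - 2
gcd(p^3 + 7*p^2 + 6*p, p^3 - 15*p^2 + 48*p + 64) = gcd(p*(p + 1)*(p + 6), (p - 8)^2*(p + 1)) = p + 1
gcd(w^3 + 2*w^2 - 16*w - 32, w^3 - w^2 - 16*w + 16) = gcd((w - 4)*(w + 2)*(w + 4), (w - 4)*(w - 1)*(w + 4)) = w^2 - 16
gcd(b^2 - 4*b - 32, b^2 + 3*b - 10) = 1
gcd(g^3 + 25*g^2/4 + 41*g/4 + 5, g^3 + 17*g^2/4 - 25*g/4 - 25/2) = g + 5/4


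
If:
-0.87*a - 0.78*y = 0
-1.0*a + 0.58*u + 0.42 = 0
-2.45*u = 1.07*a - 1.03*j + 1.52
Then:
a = -0.896551724137931*y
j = -4.60822183484756*y - 0.246735855373284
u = -1.54577883472057*y - 0.724137931034483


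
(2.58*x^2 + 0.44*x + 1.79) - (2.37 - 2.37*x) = 2.58*x^2 + 2.81*x - 0.58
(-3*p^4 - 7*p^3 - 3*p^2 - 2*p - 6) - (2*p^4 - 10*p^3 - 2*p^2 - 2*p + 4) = -5*p^4 + 3*p^3 - p^2 - 10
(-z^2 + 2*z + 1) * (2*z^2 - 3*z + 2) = -2*z^4 + 7*z^3 - 6*z^2 + z + 2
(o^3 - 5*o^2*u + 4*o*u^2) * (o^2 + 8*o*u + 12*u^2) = o^5 + 3*o^4*u - 24*o^3*u^2 - 28*o^2*u^3 + 48*o*u^4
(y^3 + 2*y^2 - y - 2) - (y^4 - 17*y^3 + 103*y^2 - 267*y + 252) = -y^4 + 18*y^3 - 101*y^2 + 266*y - 254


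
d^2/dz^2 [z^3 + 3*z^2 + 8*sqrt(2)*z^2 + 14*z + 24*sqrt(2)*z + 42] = 6*z + 6 + 16*sqrt(2)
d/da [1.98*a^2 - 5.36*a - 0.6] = 3.96*a - 5.36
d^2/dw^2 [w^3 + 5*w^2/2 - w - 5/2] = 6*w + 5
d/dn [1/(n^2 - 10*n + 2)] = 2*(5 - n)/(n^2 - 10*n + 2)^2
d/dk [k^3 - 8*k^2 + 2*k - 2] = 3*k^2 - 16*k + 2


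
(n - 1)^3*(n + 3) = n^4 - 6*n^2 + 8*n - 3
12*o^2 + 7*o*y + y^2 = (3*o + y)*(4*o + y)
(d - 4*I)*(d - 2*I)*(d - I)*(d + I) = d^4 - 6*I*d^3 - 7*d^2 - 6*I*d - 8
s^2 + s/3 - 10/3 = (s - 5/3)*(s + 2)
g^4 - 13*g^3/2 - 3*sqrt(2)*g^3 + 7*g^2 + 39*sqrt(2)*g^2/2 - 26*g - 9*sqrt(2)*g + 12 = (g - 6)*(g - 1/2)*(g - 2*sqrt(2))*(g - sqrt(2))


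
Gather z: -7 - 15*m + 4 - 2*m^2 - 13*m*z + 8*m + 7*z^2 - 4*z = -2*m^2 - 7*m + 7*z^2 + z*(-13*m - 4) - 3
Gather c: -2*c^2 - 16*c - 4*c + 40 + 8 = -2*c^2 - 20*c + 48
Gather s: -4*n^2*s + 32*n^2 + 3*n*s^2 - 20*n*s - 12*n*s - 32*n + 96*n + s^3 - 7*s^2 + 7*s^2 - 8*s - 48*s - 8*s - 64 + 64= 32*n^2 + 3*n*s^2 + 64*n + s^3 + s*(-4*n^2 - 32*n - 64)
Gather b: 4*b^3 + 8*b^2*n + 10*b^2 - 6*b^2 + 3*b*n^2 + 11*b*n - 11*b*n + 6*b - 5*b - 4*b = 4*b^3 + b^2*(8*n + 4) + b*(3*n^2 - 3)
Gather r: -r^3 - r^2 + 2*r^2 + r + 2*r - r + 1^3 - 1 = -r^3 + r^2 + 2*r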